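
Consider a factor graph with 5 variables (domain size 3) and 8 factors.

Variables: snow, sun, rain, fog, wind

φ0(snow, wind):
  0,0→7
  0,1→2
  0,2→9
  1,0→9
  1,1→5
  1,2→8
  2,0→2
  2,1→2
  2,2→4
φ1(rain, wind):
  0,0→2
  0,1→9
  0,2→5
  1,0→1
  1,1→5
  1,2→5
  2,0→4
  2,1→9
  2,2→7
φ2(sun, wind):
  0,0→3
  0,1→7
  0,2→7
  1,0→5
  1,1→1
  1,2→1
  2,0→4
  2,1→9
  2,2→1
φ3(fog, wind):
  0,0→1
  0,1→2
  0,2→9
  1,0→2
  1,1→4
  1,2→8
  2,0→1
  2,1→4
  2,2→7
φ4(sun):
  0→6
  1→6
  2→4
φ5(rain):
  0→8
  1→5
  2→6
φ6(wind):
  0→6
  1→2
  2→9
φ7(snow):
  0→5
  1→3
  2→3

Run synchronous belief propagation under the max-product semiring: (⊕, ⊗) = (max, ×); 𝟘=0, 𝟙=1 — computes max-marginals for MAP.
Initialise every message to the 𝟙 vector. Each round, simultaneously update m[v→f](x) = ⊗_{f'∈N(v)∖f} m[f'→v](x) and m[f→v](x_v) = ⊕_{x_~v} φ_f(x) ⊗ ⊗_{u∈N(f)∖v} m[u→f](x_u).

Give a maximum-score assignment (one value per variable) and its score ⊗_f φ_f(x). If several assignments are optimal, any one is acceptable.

assignment: (snow=0, sun=0, rain=2, fog=0, wind=2); score = 6429780

init: all messages = 𝟙 over 3 values
r1 m[φ0→snow] = [9, 9, 4]
r1 m[φ0→wind] = [9, 5, 9]
r1 m[φ1→rain] = [9, 5, 9]
r1 m[φ1→wind] = [4, 9, 7]
r1 m[φ2→sun] = [7, 5, 9]
r1 m[φ2→wind] = [5, 9, 7]
r1 m[φ3→fog] = [9, 8, 7]
r1 m[φ3→wind] = [2, 4, 9]
r1 m[φ4→sun] = [6, 6, 4]
r1 m[φ5→rain] = [8, 5, 6]
r1 m[φ6→wind] = [6, 2, 9]
r1 m[φ7→snow] = [5, 3, 3]
r1 m[snow→φ0] = [1, 1, 1]
r1 m[snow→φ7] = [1, 1, 1]
r1 m[sun→φ2] = [1, 1, 1]
r1 m[sun→φ4] = [1, 1, 1]
r1 m[rain→φ1] = [1, 1, 1]
r1 m[rain→φ5] = [1, 1, 1]
r1 m[fog→φ3] = [1, 1, 1]
r1 m[wind→φ0] = [1, 1, 1]
r1 m[wind→φ1] = [1, 1, 1]
r1 m[wind→φ2] = [1, 1, 1]
r1 m[wind→φ3] = [1, 1, 1]
r1 m[wind→φ6] = [1, 1, 1]
r2 m[φ0→snow] = [9, 9, 4]
r2 m[φ0→wind] = [9, 5, 9]
r2 m[φ1→rain] = [9, 5, 9]
r2 m[φ1→wind] = [4, 9, 7]
r2 m[φ2→sun] = [7, 5, 9]
r2 m[φ2→wind] = [5, 9, 7]
r2 m[φ3→fog] = [9, 8, 7]
r2 m[φ3→wind] = [2, 4, 9]
r2 m[φ4→sun] = [6, 6, 4]
r2 m[φ5→rain] = [8, 5, 6]
r2 m[φ6→wind] = [6, 2, 9]
r2 m[φ7→snow] = [5, 3, 3]
r2 m[snow→φ0] = [5, 3, 3]
r2 m[snow→φ7] = [9, 9, 4]
r2 m[sun→φ2] = [6, 6, 4]
r2 m[sun→φ4] = [7, 5, 9]
r2 m[rain→φ1] = [8, 5, 6]
r2 m[rain→φ5] = [9, 5, 9]
r2 m[fog→φ3] = [1, 1, 1]
r2 m[wind→φ0] = [240, 648, 3969]
r2 m[wind→φ1] = [540, 360, 5103]
r2 m[wind→φ2] = [432, 360, 5103]
r2 m[wind→φ3] = [1080, 810, 3969]
r2 m[wind→φ6] = [360, 1620, 3969]
r3 m[φ0→snow] = [35721, 31752, 15876]
r3 m[φ0→wind] = [35, 15, 45]
r3 m[φ1→rain] = [25515, 25515, 35721]
r3 m[φ1→wind] = [24, 72, 42]
r3 m[φ2→sun] = [35721, 5103, 5103]
r3 m[φ2→wind] = [30, 42, 42]
r3 m[φ3→fog] = [35721, 31752, 27783]
r3 m[φ3→wind] = [2, 4, 9]
r3 m[φ4→sun] = [6, 6, 4]
r3 m[φ5→rain] = [8, 5, 6]
r3 m[φ6→wind] = [6, 2, 9]
r3 m[φ7→snow] = [5, 3, 3]
r3 m[snow→φ0] = [5, 3, 3]
r3 m[snow→φ7] = [9, 9, 4]
r3 m[sun→φ2] = [6, 6, 4]
r3 m[sun→φ4] = [7, 5, 9]
r3 m[rain→φ1] = [8, 5, 6]
r3 m[rain→φ5] = [9, 5, 9]
r3 m[fog→φ3] = [1, 1, 1]
r3 m[wind→φ0] = [240, 648, 3969]
r3 m[wind→φ1] = [540, 360, 5103]
r3 m[wind→φ2] = [432, 360, 5103]
r3 m[wind→φ3] = [1080, 810, 3969]
r3 m[wind→φ6] = [360, 1620, 3969]
r4 m[φ0→snow] = [35721, 31752, 15876]
r4 m[φ0→wind] = [35, 15, 45]
r4 m[φ1→rain] = [25515, 25515, 35721]
r4 m[φ1→wind] = [24, 72, 42]
r4 m[φ2→sun] = [35721, 5103, 5103]
r4 m[φ2→wind] = [30, 42, 42]
r4 m[φ3→fog] = [35721, 31752, 27783]
r4 m[φ3→wind] = [2, 4, 9]
r4 m[φ4→sun] = [6, 6, 4]
r4 m[φ5→rain] = [8, 5, 6]
r4 m[φ6→wind] = [6, 2, 9]
r4 m[φ7→snow] = [5, 3, 3]
r4 m[snow→φ0] = [5, 3, 3]
r4 m[snow→φ7] = [35721, 31752, 15876]
r4 m[sun→φ2] = [6, 6, 4]
r4 m[sun→φ4] = [35721, 5103, 5103]
r4 m[rain→φ1] = [8, 5, 6]
r4 m[rain→φ5] = [25515, 25515, 35721]
r4 m[fog→φ3] = [1, 1, 1]
r4 m[wind→φ0] = [8640, 24192, 142884]
r4 m[wind→φ1] = [12600, 5040, 153090]
r4 m[wind→φ2] = [10080, 8640, 153090]
r4 m[wind→φ3] = [151200, 90720, 714420]
r4 m[wind→φ6] = [50400, 181440, 714420]
r5 m[φ0→snow] = [1285956, 1143072, 571536]
r5 m[φ0→wind] = [35, 15, 45]
r5 m[φ1→rain] = [765450, 765450, 1071630]
r5 m[φ1→wind] = [24, 72, 42]
r5 m[φ2→sun] = [1071630, 153090, 153090]
r5 m[φ2→wind] = [30, 42, 42]
r5 m[φ3→fog] = [6429780, 5715360, 5000940]
r5 m[φ3→wind] = [2, 4, 9]
r5 m[φ4→sun] = [6, 6, 4]
r5 m[φ5→rain] = [8, 5, 6]
r5 m[φ6→wind] = [6, 2, 9]
r5 m[φ7→snow] = [5, 3, 3]
r5 m[snow→φ0] = [5, 3, 3]
r5 m[snow→φ7] = [35721, 31752, 15876]
r5 m[sun→φ2] = [6, 6, 4]
r5 m[sun→φ4] = [35721, 5103, 5103]
r5 m[rain→φ1] = [8, 5, 6]
r5 m[rain→φ5] = [25515, 25515, 35721]
r5 m[fog→φ3] = [1, 1, 1]
r5 m[wind→φ0] = [8640, 24192, 142884]
r5 m[wind→φ1] = [12600, 5040, 153090]
r5 m[wind→φ2] = [10080, 8640, 153090]
r5 m[wind→φ3] = [151200, 90720, 714420]
r5 m[wind→φ6] = [50400, 181440, 714420]
r6 m[φ0→snow] = [1285956, 1143072, 571536]
r6 m[φ0→wind] = [35, 15, 45]
r6 m[φ1→rain] = [765450, 765450, 1071630]
r6 m[φ1→wind] = [24, 72, 42]
r6 m[φ2→sun] = [1071630, 153090, 153090]
r6 m[φ2→wind] = [30, 42, 42]
r6 m[φ3→fog] = [6429780, 5715360, 5000940]
r6 m[φ3→wind] = [2, 4, 9]
r6 m[φ4→sun] = [6, 6, 4]
r6 m[φ5→rain] = [8, 5, 6]
r6 m[φ6→wind] = [6, 2, 9]
r6 m[φ7→snow] = [5, 3, 3]
r6 m[snow→φ0] = [5, 3, 3]
r6 m[snow→φ7] = [1285956, 1143072, 571536]
r6 m[sun→φ2] = [6, 6, 4]
r6 m[sun→φ4] = [1071630, 153090, 153090]
r6 m[rain→φ1] = [8, 5, 6]
r6 m[rain→φ5] = [765450, 765450, 1071630]
r6 m[fog→φ3] = [1, 1, 1]
r6 m[wind→φ0] = [8640, 24192, 142884]
r6 m[wind→φ1] = [12600, 5040, 153090]
r6 m[wind→φ2] = [10080, 8640, 153090]
r6 m[wind→φ3] = [151200, 90720, 714420]
r6 m[wind→φ6] = [50400, 181440, 714420]
r7 m[φ0→snow] = [1285956, 1143072, 571536]
r7 m[φ0→wind] = [35, 15, 45]
r7 m[φ1→rain] = [765450, 765450, 1071630]
r7 m[φ1→wind] = [24, 72, 42]
r7 m[φ2→sun] = [1071630, 153090, 153090]
r7 m[φ2→wind] = [30, 42, 42]
r7 m[φ3→fog] = [6429780, 5715360, 5000940]
r7 m[φ3→wind] = [2, 4, 9]
r7 m[φ4→sun] = [6, 6, 4]
r7 m[φ5→rain] = [8, 5, 6]
r7 m[φ6→wind] = [6, 2, 9]
r7 m[φ7→snow] = [5, 3, 3]
r7 m[snow→φ0] = [5, 3, 3]
r7 m[snow→φ7] = [1285956, 1143072, 571536]
r7 m[sun→φ2] = [6, 6, 4]
r7 m[sun→φ4] = [1071630, 153090, 153090]
r7 m[rain→φ1] = [8, 5, 6]
r7 m[rain→φ5] = [765450, 765450, 1071630]
r7 m[fog→φ3] = [1, 1, 1]
r7 m[wind→φ0] = [8640, 24192, 142884]
r7 m[wind→φ1] = [12600, 5040, 153090]
r7 m[wind→φ2] = [10080, 8640, 153090]
r7 m[wind→φ3] = [151200, 90720, 714420]
r7 m[wind→φ6] = [50400, 181440, 714420]
fixed point reached at round 7
traceback from snow: (snow=0, sun=0, rain=2, fog=0, wind=2), score=6429780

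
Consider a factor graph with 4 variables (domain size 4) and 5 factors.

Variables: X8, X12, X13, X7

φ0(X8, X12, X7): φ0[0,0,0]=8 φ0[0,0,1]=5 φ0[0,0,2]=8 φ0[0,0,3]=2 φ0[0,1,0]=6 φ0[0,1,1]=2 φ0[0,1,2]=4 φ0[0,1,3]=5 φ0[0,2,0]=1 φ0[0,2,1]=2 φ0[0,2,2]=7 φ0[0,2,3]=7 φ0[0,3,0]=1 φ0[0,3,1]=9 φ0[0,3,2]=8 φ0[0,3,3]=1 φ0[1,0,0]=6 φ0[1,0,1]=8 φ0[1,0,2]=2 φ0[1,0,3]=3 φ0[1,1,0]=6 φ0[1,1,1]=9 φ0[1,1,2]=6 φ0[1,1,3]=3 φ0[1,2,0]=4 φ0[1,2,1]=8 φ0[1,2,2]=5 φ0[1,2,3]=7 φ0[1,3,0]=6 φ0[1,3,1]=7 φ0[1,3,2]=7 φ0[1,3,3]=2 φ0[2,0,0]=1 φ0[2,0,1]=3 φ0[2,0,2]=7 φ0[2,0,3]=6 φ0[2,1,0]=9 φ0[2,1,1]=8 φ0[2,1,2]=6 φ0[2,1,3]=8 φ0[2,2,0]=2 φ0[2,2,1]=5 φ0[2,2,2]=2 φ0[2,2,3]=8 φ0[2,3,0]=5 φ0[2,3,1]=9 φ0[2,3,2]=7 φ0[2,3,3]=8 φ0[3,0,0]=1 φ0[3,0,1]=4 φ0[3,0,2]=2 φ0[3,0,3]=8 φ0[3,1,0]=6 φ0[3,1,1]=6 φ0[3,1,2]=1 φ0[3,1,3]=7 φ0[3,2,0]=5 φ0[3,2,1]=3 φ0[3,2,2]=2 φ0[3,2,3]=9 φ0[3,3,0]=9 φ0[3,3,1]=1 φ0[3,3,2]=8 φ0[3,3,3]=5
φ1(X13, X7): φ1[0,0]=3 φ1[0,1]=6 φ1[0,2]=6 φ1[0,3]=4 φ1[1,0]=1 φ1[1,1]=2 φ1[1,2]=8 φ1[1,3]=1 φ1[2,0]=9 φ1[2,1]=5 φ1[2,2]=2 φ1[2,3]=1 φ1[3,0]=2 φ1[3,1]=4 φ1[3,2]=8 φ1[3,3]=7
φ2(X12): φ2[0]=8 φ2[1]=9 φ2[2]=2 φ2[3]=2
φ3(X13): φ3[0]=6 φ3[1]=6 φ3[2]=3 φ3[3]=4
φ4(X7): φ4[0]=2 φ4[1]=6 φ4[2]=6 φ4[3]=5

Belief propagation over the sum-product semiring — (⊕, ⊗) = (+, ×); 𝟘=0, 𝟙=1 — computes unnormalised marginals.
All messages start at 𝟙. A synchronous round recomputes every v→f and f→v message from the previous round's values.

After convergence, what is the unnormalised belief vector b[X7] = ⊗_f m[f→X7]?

init: all messages = 𝟙 over 4 values
r1 m[φ0→X8] = [76, 89, 94, 77]
r1 m[φ0→X12] = [74, 92, 77, 93]
r1 m[φ0→X7] = [76, 89, 82, 89]
r1 m[φ1→X13] = [19, 12, 17, 21]
r1 m[φ1→X7] = [15, 17, 24, 13]
r1 m[φ2→X12] = [8, 9, 2, 2]
r1 m[φ3→X13] = [6, 6, 3, 4]
r1 m[φ4→X7] = [2, 6, 6, 5]
r1 m[X8→φ0] = [1, 1, 1, 1]
r1 m[X12→φ0] = [1, 1, 1, 1]
r1 m[X12→φ2] = [1, 1, 1, 1]
r1 m[X13→φ1] = [1, 1, 1, 1]
r1 m[X13→φ3] = [1, 1, 1, 1]
r1 m[X7→φ0] = [1, 1, 1, 1]
r1 m[X7→φ1] = [1, 1, 1, 1]
r1 m[X7→φ4] = [1, 1, 1, 1]
r2 m[φ0→X8] = [76, 89, 94, 77]
r2 m[φ0→X12] = [74, 92, 77, 93]
r2 m[φ0→X7] = [76, 89, 82, 89]
r2 m[φ1→X13] = [19, 12, 17, 21]
r2 m[φ1→X7] = [15, 17, 24, 13]
r2 m[φ2→X12] = [8, 9, 2, 2]
r2 m[φ3→X13] = [6, 6, 3, 4]
r2 m[φ4→X7] = [2, 6, 6, 5]
r2 m[X8→φ0] = [1, 1, 1, 1]
r2 m[X12→φ0] = [8, 9, 2, 2]
r2 m[X12→φ2] = [74, 92, 77, 93]
r2 m[X13→φ1] = [6, 6, 3, 4]
r2 m[X13→φ3] = [19, 12, 17, 21]
r2 m[X7→φ0] = [30, 102, 144, 65]
r2 m[X7→φ1] = [152, 534, 492, 445]
r2 m[X7→φ4] = [1140, 1513, 1968, 1157]
r3 m[φ0→X8] = [35545, 39531, 44050, 28843]
r3 m[φ0→X12] = [6491, 7303, 6515, 8642]
r3 m[φ0→X7] = [437, 473, 397, 453]
r3 m[φ1→X13] = [8392, 5601, 5467, 9491]
r3 m[φ1→X7] = [59, 79, 122, 61]
r3 m[φ2→X12] = [8, 9, 2, 2]
r3 m[φ3→X13] = [6, 6, 3, 4]
r3 m[φ4→X7] = [2, 6, 6, 5]
r3 m[X8→φ0] = [1, 1, 1, 1]
r3 m[X12→φ0] = [8, 9, 2, 2]
r3 m[X12→φ2] = [74, 92, 77, 93]
r3 m[X13→φ1] = [6, 6, 3, 4]
r3 m[X13→φ3] = [19, 12, 17, 21]
r3 m[X7→φ0] = [30, 102, 144, 65]
r3 m[X7→φ1] = [152, 534, 492, 445]
r3 m[X7→φ4] = [1140, 1513, 1968, 1157]
r4 m[φ0→X8] = [35545, 39531, 44050, 28843]
r4 m[φ0→X12] = [6491, 7303, 6515, 8642]
r4 m[φ0→X7] = [437, 473, 397, 453]
r4 m[φ1→X13] = [8392, 5601, 5467, 9491]
r4 m[φ1→X7] = [59, 79, 122, 61]
r4 m[φ2→X12] = [8, 9, 2, 2]
r4 m[φ3→X13] = [6, 6, 3, 4]
r4 m[φ4→X7] = [2, 6, 6, 5]
r4 m[X8→φ0] = [1, 1, 1, 1]
r4 m[X12→φ0] = [8, 9, 2, 2]
r4 m[X12→φ2] = [6491, 7303, 6515, 8642]
r4 m[X13→φ1] = [6, 6, 3, 4]
r4 m[X13→φ3] = [8392, 5601, 5467, 9491]
r4 m[X7→φ0] = [118, 474, 732, 305]
r4 m[X7→φ1] = [874, 2838, 2382, 2265]
r4 m[X7→φ4] = [25783, 37367, 48434, 27633]
r5 m[φ0→X8] = [170961, 187199, 210986, 135391]
r5 m[φ0→X12] = [31071, 34495, 31115, 41642]
r5 m[φ0→X7] = [437, 473, 397, 453]
r5 m[φ1→X13] = [43002, 27871, 29085, 48011]
r5 m[φ1→X7] = [59, 79, 122, 61]
r5 m[φ2→X12] = [8, 9, 2, 2]
r5 m[φ3→X13] = [6, 6, 3, 4]
r5 m[φ4→X7] = [2, 6, 6, 5]
r5 m[X8→φ0] = [1, 1, 1, 1]
r5 m[X12→φ0] = [8, 9, 2, 2]
r5 m[X12→φ2] = [6491, 7303, 6515, 8642]
r5 m[X13→φ1] = [6, 6, 3, 4]
r5 m[X13→φ3] = [8392, 5601, 5467, 9491]
r5 m[X7→φ0] = [118, 474, 732, 305]
r5 m[X7→φ1] = [874, 2838, 2382, 2265]
r5 m[X7→φ4] = [25783, 37367, 48434, 27633]
r6 m[φ0→X8] = [170961, 187199, 210986, 135391]
r6 m[φ0→X12] = [31071, 34495, 31115, 41642]
r6 m[φ0→X7] = [437, 473, 397, 453]
r6 m[φ1→X13] = [43002, 27871, 29085, 48011]
r6 m[φ1→X7] = [59, 79, 122, 61]
r6 m[φ2→X12] = [8, 9, 2, 2]
r6 m[φ3→X13] = [6, 6, 3, 4]
r6 m[φ4→X7] = [2, 6, 6, 5]
r6 m[X8→φ0] = [1, 1, 1, 1]
r6 m[X12→φ0] = [8, 9, 2, 2]
r6 m[X12→φ2] = [31071, 34495, 31115, 41642]
r6 m[X13→φ1] = [6, 6, 3, 4]
r6 m[X13→φ3] = [43002, 27871, 29085, 48011]
r6 m[X7→φ0] = [118, 474, 732, 305]
r6 m[X7→φ1] = [874, 2838, 2382, 2265]
r6 m[X7→φ4] = [25783, 37367, 48434, 27633]
r7 m[φ0→X8] = [170961, 187199, 210986, 135391]
r7 m[φ0→X12] = [31071, 34495, 31115, 41642]
r7 m[φ0→X7] = [437, 473, 397, 453]
r7 m[φ1→X13] = [43002, 27871, 29085, 48011]
r7 m[φ1→X7] = [59, 79, 122, 61]
r7 m[φ2→X12] = [8, 9, 2, 2]
r7 m[φ3→X13] = [6, 6, 3, 4]
r7 m[φ4→X7] = [2, 6, 6, 5]
r7 m[X8→φ0] = [1, 1, 1, 1]
r7 m[X12→φ0] = [8, 9, 2, 2]
r7 m[X12→φ2] = [31071, 34495, 31115, 41642]
r7 m[X13→φ1] = [6, 6, 3, 4]
r7 m[X13→φ3] = [43002, 27871, 29085, 48011]
r7 m[X7→φ0] = [118, 474, 732, 305]
r7 m[X7→φ1] = [874, 2838, 2382, 2265]
r7 m[X7→φ4] = [25783, 37367, 48434, 27633]
fixed point reached at round 7
b[X7] = ⊗ incoming = [51566, 224202, 290604, 138165]

b[X7] = [51566, 224202, 290604, 138165]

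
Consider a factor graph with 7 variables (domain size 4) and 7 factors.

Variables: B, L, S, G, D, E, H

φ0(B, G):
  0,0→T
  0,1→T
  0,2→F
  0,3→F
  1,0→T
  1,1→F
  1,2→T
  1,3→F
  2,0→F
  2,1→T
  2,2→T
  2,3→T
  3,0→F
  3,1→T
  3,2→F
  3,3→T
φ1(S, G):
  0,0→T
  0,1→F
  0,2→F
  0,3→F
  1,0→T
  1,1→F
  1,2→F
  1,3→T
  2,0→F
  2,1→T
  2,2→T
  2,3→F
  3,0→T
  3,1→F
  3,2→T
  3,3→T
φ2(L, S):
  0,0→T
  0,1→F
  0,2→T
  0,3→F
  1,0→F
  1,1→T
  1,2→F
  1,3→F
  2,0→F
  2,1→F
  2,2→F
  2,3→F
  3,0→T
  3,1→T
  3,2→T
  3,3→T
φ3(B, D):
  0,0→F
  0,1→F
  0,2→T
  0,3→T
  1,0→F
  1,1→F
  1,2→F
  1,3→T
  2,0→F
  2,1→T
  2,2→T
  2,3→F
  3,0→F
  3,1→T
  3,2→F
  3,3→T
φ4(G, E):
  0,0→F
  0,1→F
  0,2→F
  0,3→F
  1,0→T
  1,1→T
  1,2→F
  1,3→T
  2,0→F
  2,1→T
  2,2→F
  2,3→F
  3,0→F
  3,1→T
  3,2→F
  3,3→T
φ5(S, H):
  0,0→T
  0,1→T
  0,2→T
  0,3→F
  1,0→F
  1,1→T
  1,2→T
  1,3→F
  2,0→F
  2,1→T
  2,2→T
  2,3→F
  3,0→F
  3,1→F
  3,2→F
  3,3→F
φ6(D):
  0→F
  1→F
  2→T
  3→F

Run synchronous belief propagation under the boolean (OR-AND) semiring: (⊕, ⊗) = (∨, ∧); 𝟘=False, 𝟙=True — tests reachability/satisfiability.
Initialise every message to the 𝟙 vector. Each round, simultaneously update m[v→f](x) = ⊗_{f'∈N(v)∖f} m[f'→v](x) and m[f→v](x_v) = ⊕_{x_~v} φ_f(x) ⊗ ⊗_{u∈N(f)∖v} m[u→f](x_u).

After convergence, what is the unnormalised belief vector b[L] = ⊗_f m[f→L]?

init: all messages = 𝟙 over 4 values
r1 m[φ0→B] = [T, T, T, T]
r1 m[φ0→G] = [T, T, T, T]
r1 m[φ1→S] = [T, T, T, T]
r1 m[φ1→G] = [T, T, T, T]
r1 m[φ2→L] = [T, T, F, T]
r1 m[φ2→S] = [T, T, T, T]
r1 m[φ3→B] = [T, T, T, T]
r1 m[φ3→D] = [F, T, T, T]
r1 m[φ4→G] = [F, T, T, T]
r1 m[φ4→E] = [T, T, F, T]
r1 m[φ5→S] = [T, T, T, F]
r1 m[φ5→H] = [T, T, T, F]
r1 m[φ6→D] = [F, F, T, F]
r1 m[B→φ0] = [T, T, T, T]
r1 m[B→φ3] = [T, T, T, T]
r1 m[L→φ2] = [T, T, T, T]
r1 m[S→φ1] = [T, T, T, T]
r1 m[S→φ2] = [T, T, T, T]
r1 m[S→φ5] = [T, T, T, T]
r1 m[G→φ0] = [T, T, T, T]
r1 m[G→φ1] = [T, T, T, T]
r1 m[G→φ4] = [T, T, T, T]
r1 m[D→φ3] = [T, T, T, T]
r1 m[D→φ6] = [T, T, T, T]
r1 m[E→φ4] = [T, T, T, T]
r1 m[H→φ5] = [T, T, T, T]
r2 m[φ0→B] = [T, T, T, T]
r2 m[φ0→G] = [T, T, T, T]
r2 m[φ1→S] = [T, T, T, T]
r2 m[φ1→G] = [T, T, T, T]
r2 m[φ2→L] = [T, T, F, T]
r2 m[φ2→S] = [T, T, T, T]
r2 m[φ3→B] = [T, T, T, T]
r2 m[φ3→D] = [F, T, T, T]
r2 m[φ4→G] = [F, T, T, T]
r2 m[φ4→E] = [T, T, F, T]
r2 m[φ5→S] = [T, T, T, F]
r2 m[φ5→H] = [T, T, T, F]
r2 m[φ6→D] = [F, F, T, F]
r2 m[B→φ0] = [T, T, T, T]
r2 m[B→φ3] = [T, T, T, T]
r2 m[L→φ2] = [T, T, T, T]
r2 m[S→φ1] = [T, T, T, F]
r2 m[S→φ2] = [T, T, T, F]
r2 m[S→φ5] = [T, T, T, T]
r2 m[G→φ0] = [F, T, T, T]
r2 m[G→φ1] = [F, T, T, T]
r2 m[G→φ4] = [T, T, T, T]
r2 m[D→φ3] = [F, F, T, F]
r2 m[D→φ6] = [F, T, T, T]
r2 m[E→φ4] = [T, T, T, T]
r2 m[H→φ5] = [T, T, T, T]
r3 m[φ0→B] = [T, T, T, T]
r3 m[φ0→G] = [T, T, T, T]
r3 m[φ1→S] = [F, T, T, T]
r3 m[φ1→G] = [T, T, T, T]
r3 m[φ2→L] = [T, T, F, T]
r3 m[φ2→S] = [T, T, T, T]
r3 m[φ3→B] = [T, F, T, F]
r3 m[φ3→D] = [F, T, T, T]
r3 m[φ4→G] = [F, T, T, T]
r3 m[φ4→E] = [T, T, F, T]
r3 m[φ5→S] = [T, T, T, F]
r3 m[φ5→H] = [T, T, T, F]
r3 m[φ6→D] = [F, F, T, F]
r3 m[B→φ0] = [T, T, T, T]
r3 m[B→φ3] = [T, T, T, T]
r3 m[L→φ2] = [T, T, T, T]
r3 m[S→φ1] = [T, T, T, F]
r3 m[S→φ2] = [T, T, T, F]
r3 m[S→φ5] = [T, T, T, T]
r3 m[G→φ0] = [F, T, T, T]
r3 m[G→φ1] = [F, T, T, T]
r3 m[G→φ4] = [T, T, T, T]
r3 m[D→φ3] = [F, F, T, F]
r3 m[D→φ6] = [F, T, T, T]
r3 m[E→φ4] = [T, T, T, T]
r3 m[H→φ5] = [T, T, T, T]
r4 m[φ0→B] = [T, T, T, T]
r4 m[φ0→G] = [T, T, T, T]
r4 m[φ1→S] = [F, T, T, T]
r4 m[φ1→G] = [T, T, T, T]
r4 m[φ2→L] = [T, T, F, T]
r4 m[φ2→S] = [T, T, T, T]
r4 m[φ3→B] = [T, F, T, F]
r4 m[φ3→D] = [F, T, T, T]
r4 m[φ4→G] = [F, T, T, T]
r4 m[φ4→E] = [T, T, F, T]
r4 m[φ5→S] = [T, T, T, F]
r4 m[φ5→H] = [T, T, T, F]
r4 m[φ6→D] = [F, F, T, F]
r4 m[B→φ0] = [T, F, T, F]
r4 m[B→φ3] = [T, T, T, T]
r4 m[L→φ2] = [T, T, T, T]
r4 m[S→φ1] = [T, T, T, F]
r4 m[S→φ2] = [F, T, T, F]
r4 m[S→φ5] = [F, T, T, T]
r4 m[G→φ0] = [F, T, T, T]
r4 m[G→φ1] = [F, T, T, T]
r4 m[G→φ4] = [T, T, T, T]
r4 m[D→φ3] = [F, F, T, F]
r4 m[D→φ6] = [F, T, T, T]
r4 m[E→φ4] = [T, T, T, T]
r4 m[H→φ5] = [T, T, T, T]
r5 m[φ0→B] = [T, T, T, T]
r5 m[φ0→G] = [T, T, T, T]
r5 m[φ1→S] = [F, T, T, T]
r5 m[φ1→G] = [T, T, T, T]
r5 m[φ2→L] = [T, T, F, T]
r5 m[φ2→S] = [T, T, T, T]
r5 m[φ3→B] = [T, F, T, F]
r5 m[φ3→D] = [F, T, T, T]
r5 m[φ4→G] = [F, T, T, T]
r5 m[φ4→E] = [T, T, F, T]
r5 m[φ5→S] = [T, T, T, F]
r5 m[φ5→H] = [F, T, T, F]
r5 m[φ6→D] = [F, F, T, F]
r5 m[B→φ0] = [T, F, T, F]
r5 m[B→φ3] = [T, T, T, T]
r5 m[L→φ2] = [T, T, T, T]
r5 m[S→φ1] = [T, T, T, F]
r5 m[S→φ2] = [F, T, T, F]
r5 m[S→φ5] = [F, T, T, T]
r5 m[G→φ0] = [F, T, T, T]
r5 m[G→φ1] = [F, T, T, T]
r5 m[G→φ4] = [T, T, T, T]
r5 m[D→φ3] = [F, F, T, F]
r5 m[D→φ6] = [F, T, T, T]
r5 m[E→φ4] = [T, T, T, T]
r5 m[H→φ5] = [T, T, T, T]
r6 m[φ0→B] = [T, T, T, T]
r6 m[φ0→G] = [T, T, T, T]
r6 m[φ1→S] = [F, T, T, T]
r6 m[φ1→G] = [T, T, T, T]
r6 m[φ2→L] = [T, T, F, T]
r6 m[φ2→S] = [T, T, T, T]
r6 m[φ3→B] = [T, F, T, F]
r6 m[φ3→D] = [F, T, T, T]
r6 m[φ4→G] = [F, T, T, T]
r6 m[φ4→E] = [T, T, F, T]
r6 m[φ5→S] = [T, T, T, F]
r6 m[φ5→H] = [F, T, T, F]
r6 m[φ6→D] = [F, F, T, F]
r6 m[B→φ0] = [T, F, T, F]
r6 m[B→φ3] = [T, T, T, T]
r6 m[L→φ2] = [T, T, T, T]
r6 m[S→φ1] = [T, T, T, F]
r6 m[S→φ2] = [F, T, T, F]
r6 m[S→φ5] = [F, T, T, T]
r6 m[G→φ0] = [F, T, T, T]
r6 m[G→φ1] = [F, T, T, T]
r6 m[G→φ4] = [T, T, T, T]
r6 m[D→φ3] = [F, F, T, F]
r6 m[D→φ6] = [F, T, T, T]
r6 m[E→φ4] = [T, T, T, T]
r6 m[H→φ5] = [T, T, T, T]
fixed point reached at round 6
b[L] = ⊗ incoming = [T, T, F, T]

b[L] = [T, T, F, T]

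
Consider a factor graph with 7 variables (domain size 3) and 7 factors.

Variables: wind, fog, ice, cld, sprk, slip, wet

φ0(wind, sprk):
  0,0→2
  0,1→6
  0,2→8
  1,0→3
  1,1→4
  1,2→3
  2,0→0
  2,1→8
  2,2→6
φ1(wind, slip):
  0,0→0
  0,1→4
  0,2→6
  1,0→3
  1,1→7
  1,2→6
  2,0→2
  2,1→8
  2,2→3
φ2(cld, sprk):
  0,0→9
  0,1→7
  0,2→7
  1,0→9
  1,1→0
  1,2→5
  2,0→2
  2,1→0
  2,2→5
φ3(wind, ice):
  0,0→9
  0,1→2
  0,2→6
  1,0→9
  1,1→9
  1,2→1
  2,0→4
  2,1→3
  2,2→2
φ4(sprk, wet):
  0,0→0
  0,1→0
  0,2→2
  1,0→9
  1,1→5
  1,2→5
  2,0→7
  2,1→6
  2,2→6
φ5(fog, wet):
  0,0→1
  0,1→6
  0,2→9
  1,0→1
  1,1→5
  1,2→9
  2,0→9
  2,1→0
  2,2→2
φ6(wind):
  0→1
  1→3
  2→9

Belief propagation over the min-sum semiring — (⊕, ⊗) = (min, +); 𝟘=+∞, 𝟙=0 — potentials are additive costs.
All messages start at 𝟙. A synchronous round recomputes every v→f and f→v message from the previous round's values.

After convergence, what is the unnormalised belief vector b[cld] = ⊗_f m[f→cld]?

b[cld] = [14, 14, 7]

init: all messages = 𝟙 over 3 values
r1 m[φ0→wind] = [2, 3, 0]
r1 m[φ0→sprk] = [0, 4, 3]
r1 m[φ1→wind] = [0, 3, 2]
r1 m[φ1→slip] = [0, 4, 3]
r1 m[φ2→cld] = [7, 0, 0]
r1 m[φ2→sprk] = [2, 0, 5]
r1 m[φ3→wind] = [2, 1, 2]
r1 m[φ3→ice] = [4, 2, 1]
r1 m[φ4→sprk] = [0, 5, 6]
r1 m[φ4→wet] = [0, 0, 2]
r1 m[φ5→fog] = [1, 1, 0]
r1 m[φ5→wet] = [1, 0, 2]
r1 m[φ6→wind] = [1, 3, 9]
r1 m[wind→φ0] = [0, 0, 0]
r1 m[wind→φ1] = [0, 0, 0]
r1 m[wind→φ3] = [0, 0, 0]
r1 m[wind→φ6] = [0, 0, 0]
r1 m[fog→φ5] = [0, 0, 0]
r1 m[ice→φ3] = [0, 0, 0]
r1 m[cld→φ2] = [0, 0, 0]
r1 m[sprk→φ0] = [0, 0, 0]
r1 m[sprk→φ2] = [0, 0, 0]
r1 m[sprk→φ4] = [0, 0, 0]
r1 m[slip→φ1] = [0, 0, 0]
r1 m[wet→φ4] = [0, 0, 0]
r1 m[wet→φ5] = [0, 0, 0]
r2 m[φ0→wind] = [2, 3, 0]
r2 m[φ0→sprk] = [0, 4, 3]
r2 m[φ1→wind] = [0, 3, 2]
r2 m[φ1→slip] = [0, 4, 3]
r2 m[φ2→cld] = [7, 0, 0]
r2 m[φ2→sprk] = [2, 0, 5]
r2 m[φ3→wind] = [2, 1, 2]
r2 m[φ3→ice] = [4, 2, 1]
r2 m[φ4→sprk] = [0, 5, 6]
r2 m[φ4→wet] = [0, 0, 2]
r2 m[φ5→fog] = [1, 1, 0]
r2 m[φ5→wet] = [1, 0, 2]
r2 m[φ6→wind] = [1, 3, 9]
r2 m[wind→φ0] = [3, 7, 13]
r2 m[wind→φ1] = [5, 7, 11]
r2 m[wind→φ3] = [3, 9, 11]
r2 m[wind→φ6] = [4, 7, 4]
r2 m[fog→φ5] = [0, 0, 0]
r2 m[ice→φ3] = [0, 0, 0]
r2 m[cld→φ2] = [0, 0, 0]
r2 m[sprk→φ0] = [2, 5, 11]
r2 m[sprk→φ2] = [0, 9, 9]
r2 m[sprk→φ4] = [2, 4, 8]
r2 m[slip→φ1] = [0, 0, 0]
r2 m[wet→φ4] = [1, 0, 2]
r2 m[wet→φ5] = [0, 0, 2]
r3 m[φ0→wind] = [4, 5, 2]
r3 m[φ0→sprk] = [5, 9, 10]
r3 m[φ1→wind] = [0, 3, 2]
r3 m[φ1→slip] = [5, 9, 11]
r3 m[φ2→cld] = [9, 9, 2]
r3 m[φ2→sprk] = [2, 0, 5]
r3 m[φ3→wind] = [2, 1, 2]
r3 m[φ3→ice] = [12, 5, 9]
r3 m[φ4→sprk] = [0, 5, 6]
r3 m[φ4→wet] = [2, 2, 4]
r3 m[φ5→fog] = [1, 1, 0]
r3 m[φ5→wet] = [1, 0, 2]
r3 m[φ6→wind] = [1, 3, 9]
r3 m[wind→φ0] = [3, 7, 13]
r3 m[wind→φ1] = [5, 7, 11]
r3 m[wind→φ3] = [3, 9, 11]
r3 m[wind→φ6] = [4, 7, 4]
r3 m[fog→φ5] = [0, 0, 0]
r3 m[ice→φ3] = [0, 0, 0]
r3 m[cld→φ2] = [0, 0, 0]
r3 m[sprk→φ0] = [2, 5, 11]
r3 m[sprk→φ2] = [0, 9, 9]
r3 m[sprk→φ4] = [2, 4, 8]
r3 m[slip→φ1] = [0, 0, 0]
r3 m[wet→φ4] = [1, 0, 2]
r3 m[wet→φ5] = [0, 0, 2]
r4 m[φ0→wind] = [4, 5, 2]
r4 m[φ0→sprk] = [5, 9, 10]
r4 m[φ1→wind] = [0, 3, 2]
r4 m[φ1→slip] = [5, 9, 11]
r4 m[φ2→cld] = [9, 9, 2]
r4 m[φ2→sprk] = [2, 0, 5]
r4 m[φ3→wind] = [2, 1, 2]
r4 m[φ3→ice] = [12, 5, 9]
r4 m[φ4→sprk] = [0, 5, 6]
r4 m[φ4→wet] = [2, 2, 4]
r4 m[φ5→fog] = [1, 1, 0]
r4 m[φ5→wet] = [1, 0, 2]
r4 m[φ6→wind] = [1, 3, 9]
r4 m[wind→φ0] = [3, 7, 13]
r4 m[wind→φ1] = [7, 9, 13]
r4 m[wind→φ3] = [5, 11, 13]
r4 m[wind→φ6] = [6, 9, 6]
r4 m[fog→φ5] = [0, 0, 0]
r4 m[ice→φ3] = [0, 0, 0]
r4 m[cld→φ2] = [0, 0, 0]
r4 m[sprk→φ0] = [2, 5, 11]
r4 m[sprk→φ2] = [5, 14, 16]
r4 m[sprk→φ4] = [7, 9, 15]
r4 m[slip→φ1] = [0, 0, 0]
r4 m[wet→φ4] = [1, 0, 2]
r4 m[wet→φ5] = [2, 2, 4]
r5 m[φ0→wind] = [4, 5, 2]
r5 m[φ0→sprk] = [5, 9, 10]
r5 m[φ1→wind] = [0, 3, 2]
r5 m[φ1→slip] = [7, 11, 13]
r5 m[φ2→cld] = [14, 14, 7]
r5 m[φ2→sprk] = [2, 0, 5]
r5 m[φ3→wind] = [2, 1, 2]
r5 m[φ3→ice] = [14, 7, 11]
r5 m[φ4→sprk] = [0, 5, 6]
r5 m[φ4→wet] = [7, 7, 9]
r5 m[φ5→fog] = [3, 3, 2]
r5 m[φ5→wet] = [1, 0, 2]
r5 m[φ6→wind] = [1, 3, 9]
r5 m[wind→φ0] = [3, 7, 13]
r5 m[wind→φ1] = [7, 9, 13]
r5 m[wind→φ3] = [5, 11, 13]
r5 m[wind→φ6] = [6, 9, 6]
r5 m[fog→φ5] = [0, 0, 0]
r5 m[ice→φ3] = [0, 0, 0]
r5 m[cld→φ2] = [0, 0, 0]
r5 m[sprk→φ0] = [2, 5, 11]
r5 m[sprk→φ2] = [5, 14, 16]
r5 m[sprk→φ4] = [7, 9, 15]
r5 m[slip→φ1] = [0, 0, 0]
r5 m[wet→φ4] = [1, 0, 2]
r5 m[wet→φ5] = [2, 2, 4]
r6 m[φ0→wind] = [4, 5, 2]
r6 m[φ0→sprk] = [5, 9, 10]
r6 m[φ1→wind] = [0, 3, 2]
r6 m[φ1→slip] = [7, 11, 13]
r6 m[φ2→cld] = [14, 14, 7]
r6 m[φ2→sprk] = [2, 0, 5]
r6 m[φ3→wind] = [2, 1, 2]
r6 m[φ3→ice] = [14, 7, 11]
r6 m[φ4→sprk] = [0, 5, 6]
r6 m[φ4→wet] = [7, 7, 9]
r6 m[φ5→fog] = [3, 3, 2]
r6 m[φ5→wet] = [1, 0, 2]
r6 m[φ6→wind] = [1, 3, 9]
r6 m[wind→φ0] = [3, 7, 13]
r6 m[wind→φ1] = [7, 9, 13]
r6 m[wind→φ3] = [5, 11, 13]
r6 m[wind→φ6] = [6, 9, 6]
r6 m[fog→φ5] = [0, 0, 0]
r6 m[ice→φ3] = [0, 0, 0]
r6 m[cld→φ2] = [0, 0, 0]
r6 m[sprk→φ0] = [2, 5, 11]
r6 m[sprk→φ2] = [5, 14, 16]
r6 m[sprk→φ4] = [7, 9, 15]
r6 m[slip→φ1] = [0, 0, 0]
r6 m[wet→φ4] = [1, 0, 2]
r6 m[wet→φ5] = [7, 7, 9]
r7 m[φ0→wind] = [4, 5, 2]
r7 m[φ0→sprk] = [5, 9, 10]
r7 m[φ1→wind] = [0, 3, 2]
r7 m[φ1→slip] = [7, 11, 13]
r7 m[φ2→cld] = [14, 14, 7]
r7 m[φ2→sprk] = [2, 0, 5]
r7 m[φ3→wind] = [2, 1, 2]
r7 m[φ3→ice] = [14, 7, 11]
r7 m[φ4→sprk] = [0, 5, 6]
r7 m[φ4→wet] = [7, 7, 9]
r7 m[φ5→fog] = [8, 8, 7]
r7 m[φ5→wet] = [1, 0, 2]
r7 m[φ6→wind] = [1, 3, 9]
r7 m[wind→φ0] = [3, 7, 13]
r7 m[wind→φ1] = [7, 9, 13]
r7 m[wind→φ3] = [5, 11, 13]
r7 m[wind→φ6] = [6, 9, 6]
r7 m[fog→φ5] = [0, 0, 0]
r7 m[ice→φ3] = [0, 0, 0]
r7 m[cld→φ2] = [0, 0, 0]
r7 m[sprk→φ0] = [2, 5, 11]
r7 m[sprk→φ2] = [5, 14, 16]
r7 m[sprk→φ4] = [7, 9, 15]
r7 m[slip→φ1] = [0, 0, 0]
r7 m[wet→φ4] = [1, 0, 2]
r7 m[wet→φ5] = [7, 7, 9]
r8 m[φ0→wind] = [4, 5, 2]
r8 m[φ0→sprk] = [5, 9, 10]
r8 m[φ1→wind] = [0, 3, 2]
r8 m[φ1→slip] = [7, 11, 13]
r8 m[φ2→cld] = [14, 14, 7]
r8 m[φ2→sprk] = [2, 0, 5]
r8 m[φ3→wind] = [2, 1, 2]
r8 m[φ3→ice] = [14, 7, 11]
r8 m[φ4→sprk] = [0, 5, 6]
r8 m[φ4→wet] = [7, 7, 9]
r8 m[φ5→fog] = [8, 8, 7]
r8 m[φ5→wet] = [1, 0, 2]
r8 m[φ6→wind] = [1, 3, 9]
r8 m[wind→φ0] = [3, 7, 13]
r8 m[wind→φ1] = [7, 9, 13]
r8 m[wind→φ3] = [5, 11, 13]
r8 m[wind→φ6] = [6, 9, 6]
r8 m[fog→φ5] = [0, 0, 0]
r8 m[ice→φ3] = [0, 0, 0]
r8 m[cld→φ2] = [0, 0, 0]
r8 m[sprk→φ0] = [2, 5, 11]
r8 m[sprk→φ2] = [5, 14, 16]
r8 m[sprk→φ4] = [7, 9, 15]
r8 m[slip→φ1] = [0, 0, 0]
r8 m[wet→φ4] = [1, 0, 2]
r8 m[wet→φ5] = [7, 7, 9]
fixed point reached at round 8
b[cld] = ⊗ incoming = [14, 14, 7]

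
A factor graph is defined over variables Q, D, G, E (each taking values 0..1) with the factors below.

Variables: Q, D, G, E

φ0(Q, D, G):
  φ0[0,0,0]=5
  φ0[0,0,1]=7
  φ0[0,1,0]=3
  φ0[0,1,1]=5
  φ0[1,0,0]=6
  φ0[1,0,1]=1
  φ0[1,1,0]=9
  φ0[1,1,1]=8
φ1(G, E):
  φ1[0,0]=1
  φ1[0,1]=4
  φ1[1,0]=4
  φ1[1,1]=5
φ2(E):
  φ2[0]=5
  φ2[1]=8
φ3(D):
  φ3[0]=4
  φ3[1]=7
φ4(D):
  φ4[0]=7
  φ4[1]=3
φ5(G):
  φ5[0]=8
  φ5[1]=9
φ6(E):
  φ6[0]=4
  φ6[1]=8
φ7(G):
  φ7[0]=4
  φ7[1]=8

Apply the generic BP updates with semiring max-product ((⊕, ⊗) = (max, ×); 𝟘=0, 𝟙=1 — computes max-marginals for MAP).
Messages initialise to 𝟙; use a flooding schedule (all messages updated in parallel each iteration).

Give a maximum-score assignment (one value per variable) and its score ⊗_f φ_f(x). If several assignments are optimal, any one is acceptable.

init: all messages = 𝟙 over 2 values
r1 m[φ0→Q] = [7, 9]
r1 m[φ0→D] = [7, 9]
r1 m[φ0→G] = [9, 8]
r1 m[φ1→G] = [4, 5]
r1 m[φ1→E] = [4, 5]
r1 m[φ2→E] = [5, 8]
r1 m[φ3→D] = [4, 7]
r1 m[φ4→D] = [7, 3]
r1 m[φ5→G] = [8, 9]
r1 m[φ6→E] = [4, 8]
r1 m[φ7→G] = [4, 8]
r1 m[Q→φ0] = [1, 1]
r1 m[D→φ0] = [1, 1]
r1 m[D→φ3] = [1, 1]
r1 m[D→φ4] = [1, 1]
r1 m[G→φ0] = [1, 1]
r1 m[G→φ1] = [1, 1]
r1 m[G→φ5] = [1, 1]
r1 m[G→φ7] = [1, 1]
r1 m[E→φ1] = [1, 1]
r1 m[E→φ2] = [1, 1]
r1 m[E→φ6] = [1, 1]
r2 m[φ0→Q] = [7, 9]
r2 m[φ0→D] = [7, 9]
r2 m[φ0→G] = [9, 8]
r2 m[φ1→G] = [4, 5]
r2 m[φ1→E] = [4, 5]
r2 m[φ2→E] = [5, 8]
r2 m[φ3→D] = [4, 7]
r2 m[φ4→D] = [7, 3]
r2 m[φ5→G] = [8, 9]
r2 m[φ6→E] = [4, 8]
r2 m[φ7→G] = [4, 8]
r2 m[Q→φ0] = [1, 1]
r2 m[D→φ0] = [28, 21]
r2 m[D→φ3] = [49, 27]
r2 m[D→φ4] = [28, 63]
r2 m[G→φ0] = [128, 360]
r2 m[G→φ1] = [288, 576]
r2 m[G→φ5] = [144, 320]
r2 m[G→φ7] = [288, 360]
r2 m[E→φ1] = [20, 64]
r2 m[E→φ2] = [16, 40]
r2 m[E→φ6] = [20, 40]
r3 m[φ0→Q] = [70560, 60480]
r3 m[φ0→D] = [2520, 2880]
r3 m[φ0→G] = [189, 196]
r3 m[φ1→G] = [256, 320]
r3 m[φ1→E] = [2304, 2880]
r3 m[φ2→E] = [5, 8]
r3 m[φ3→D] = [4, 7]
r3 m[φ4→D] = [7, 3]
r3 m[φ5→G] = [8, 9]
r3 m[φ6→E] = [4, 8]
r3 m[φ7→G] = [4, 8]
r3 m[Q→φ0] = [1, 1]
r3 m[D→φ0] = [28, 21]
r3 m[D→φ3] = [49, 27]
r3 m[D→φ4] = [28, 63]
r3 m[G→φ0] = [128, 360]
r3 m[G→φ1] = [288, 576]
r3 m[G→φ5] = [144, 320]
r3 m[G→φ7] = [288, 360]
r3 m[E→φ1] = [20, 64]
r3 m[E→φ2] = [16, 40]
r3 m[E→φ6] = [20, 40]
r4 m[φ0→Q] = [70560, 60480]
r4 m[φ0→D] = [2520, 2880]
r4 m[φ0→G] = [189, 196]
r4 m[φ1→G] = [256, 320]
r4 m[φ1→E] = [2304, 2880]
r4 m[φ2→E] = [5, 8]
r4 m[φ3→D] = [4, 7]
r4 m[φ4→D] = [7, 3]
r4 m[φ5→G] = [8, 9]
r4 m[φ6→E] = [4, 8]
r4 m[φ7→G] = [4, 8]
r4 m[Q→φ0] = [1, 1]
r4 m[D→φ0] = [28, 21]
r4 m[D→φ3] = [17640, 8640]
r4 m[D→φ4] = [10080, 20160]
r4 m[G→φ0] = [8192, 23040]
r4 m[G→φ1] = [6048, 14112]
r4 m[G→φ5] = [193536, 501760]
r4 m[G→φ7] = [387072, 564480]
r4 m[E→φ1] = [20, 64]
r4 m[E→φ2] = [9216, 23040]
r4 m[E→φ6] = [11520, 23040]
r5 m[φ0→Q] = [4515840, 3870720]
r5 m[φ0→D] = [161280, 184320]
r5 m[φ0→G] = [189, 196]
r5 m[φ1→G] = [256, 320]
r5 m[φ1→E] = [56448, 70560]
r5 m[φ2→E] = [5, 8]
r5 m[φ3→D] = [4, 7]
r5 m[φ4→D] = [7, 3]
r5 m[φ5→G] = [8, 9]
r5 m[φ6→E] = [4, 8]
r5 m[φ7→G] = [4, 8]
r5 m[Q→φ0] = [1, 1]
r5 m[D→φ0] = [28, 21]
r5 m[D→φ3] = [17640, 8640]
r5 m[D→φ4] = [10080, 20160]
r5 m[G→φ0] = [8192, 23040]
r5 m[G→φ1] = [6048, 14112]
r5 m[G→φ5] = [193536, 501760]
r5 m[G→φ7] = [387072, 564480]
r5 m[E→φ1] = [20, 64]
r5 m[E→φ2] = [9216, 23040]
r5 m[E→φ6] = [11520, 23040]
r6 m[φ0→Q] = [4515840, 3870720]
r6 m[φ0→D] = [161280, 184320]
r6 m[φ0→G] = [189, 196]
r6 m[φ1→G] = [256, 320]
r6 m[φ1→E] = [56448, 70560]
r6 m[φ2→E] = [5, 8]
r6 m[φ3→D] = [4, 7]
r6 m[φ4→D] = [7, 3]
r6 m[φ5→G] = [8, 9]
r6 m[φ6→E] = [4, 8]
r6 m[φ7→G] = [4, 8]
r6 m[Q→φ0] = [1, 1]
r6 m[D→φ0] = [28, 21]
r6 m[D→φ3] = [1128960, 552960]
r6 m[D→φ4] = [645120, 1290240]
r6 m[G→φ0] = [8192, 23040]
r6 m[G→φ1] = [6048, 14112]
r6 m[G→φ5] = [193536, 501760]
r6 m[G→φ7] = [387072, 564480]
r6 m[E→φ1] = [20, 64]
r6 m[E→φ2] = [225792, 564480]
r6 m[E→φ6] = [282240, 564480]
r7 m[φ0→Q] = [4515840, 3870720]
r7 m[φ0→D] = [161280, 184320]
r7 m[φ0→G] = [189, 196]
r7 m[φ1→G] = [256, 320]
r7 m[φ1→E] = [56448, 70560]
r7 m[φ2→E] = [5, 8]
r7 m[φ3→D] = [4, 7]
r7 m[φ4→D] = [7, 3]
r7 m[φ5→G] = [8, 9]
r7 m[φ6→E] = [4, 8]
r7 m[φ7→G] = [4, 8]
r7 m[Q→φ0] = [1, 1]
r7 m[D→φ0] = [28, 21]
r7 m[D→φ3] = [1128960, 552960]
r7 m[D→φ4] = [645120, 1290240]
r7 m[G→φ0] = [8192, 23040]
r7 m[G→φ1] = [6048, 14112]
r7 m[G→φ5] = [193536, 501760]
r7 m[G→φ7] = [387072, 564480]
r7 m[E→φ1] = [20, 64]
r7 m[E→φ2] = [225792, 564480]
r7 m[E→φ6] = [282240, 564480]
fixed point reached at round 7
traceback from Q: (Q=0, D=0, G=1, E=1), score=4515840

assignment: (Q=0, D=0, G=1, E=1); score = 4515840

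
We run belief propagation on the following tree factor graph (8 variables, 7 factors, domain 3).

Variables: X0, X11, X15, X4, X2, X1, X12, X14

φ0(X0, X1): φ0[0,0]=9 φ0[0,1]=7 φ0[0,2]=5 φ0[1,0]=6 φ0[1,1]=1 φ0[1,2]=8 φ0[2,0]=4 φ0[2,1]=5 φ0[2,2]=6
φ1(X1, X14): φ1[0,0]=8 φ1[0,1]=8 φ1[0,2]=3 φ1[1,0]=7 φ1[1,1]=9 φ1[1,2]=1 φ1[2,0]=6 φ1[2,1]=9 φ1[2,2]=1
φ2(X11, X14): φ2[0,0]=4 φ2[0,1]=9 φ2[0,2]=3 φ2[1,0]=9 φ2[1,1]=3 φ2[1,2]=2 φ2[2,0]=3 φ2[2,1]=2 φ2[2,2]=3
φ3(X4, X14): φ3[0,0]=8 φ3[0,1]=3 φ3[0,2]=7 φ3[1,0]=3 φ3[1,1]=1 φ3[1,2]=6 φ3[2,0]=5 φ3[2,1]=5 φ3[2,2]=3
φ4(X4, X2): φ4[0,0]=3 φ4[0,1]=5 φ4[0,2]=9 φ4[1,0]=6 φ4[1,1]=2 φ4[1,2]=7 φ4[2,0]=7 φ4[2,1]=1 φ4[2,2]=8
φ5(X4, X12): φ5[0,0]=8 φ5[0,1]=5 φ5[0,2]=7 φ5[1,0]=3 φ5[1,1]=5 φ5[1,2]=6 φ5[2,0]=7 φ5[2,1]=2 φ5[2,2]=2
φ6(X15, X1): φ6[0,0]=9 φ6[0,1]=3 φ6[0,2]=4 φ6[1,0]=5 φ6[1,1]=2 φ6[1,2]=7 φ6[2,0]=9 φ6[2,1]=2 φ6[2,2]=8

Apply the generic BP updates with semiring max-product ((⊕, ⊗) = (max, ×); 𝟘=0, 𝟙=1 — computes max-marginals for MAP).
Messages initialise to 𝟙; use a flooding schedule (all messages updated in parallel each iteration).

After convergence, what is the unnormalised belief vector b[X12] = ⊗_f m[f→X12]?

b[X12] = [3359232, 2099520, 2939328]

init: all messages = 𝟙 over 3 values
r1 m[φ0→X0] = [9, 8, 6]
r1 m[φ0→X1] = [9, 7, 8]
r1 m[φ1→X1] = [8, 9, 9]
r1 m[φ1→X14] = [8, 9, 3]
r1 m[φ2→X11] = [9, 9, 3]
r1 m[φ2→X14] = [9, 9, 3]
r1 m[φ3→X4] = [8, 6, 5]
r1 m[φ3→X14] = [8, 5, 7]
r1 m[φ4→X4] = [9, 7, 8]
r1 m[φ4→X2] = [7, 5, 9]
r1 m[φ5→X4] = [8, 6, 7]
r1 m[φ5→X12] = [8, 5, 7]
r1 m[φ6→X15] = [9, 7, 9]
r1 m[φ6→X1] = [9, 3, 8]
r1 m[X0→φ0] = [1, 1, 1]
r1 m[X11→φ2] = [1, 1, 1]
r1 m[X15→φ6] = [1, 1, 1]
r1 m[X4→φ3] = [1, 1, 1]
r1 m[X4→φ4] = [1, 1, 1]
r1 m[X4→φ5] = [1, 1, 1]
r1 m[X2→φ4] = [1, 1, 1]
r1 m[X1→φ0] = [1, 1, 1]
r1 m[X1→φ1] = [1, 1, 1]
r1 m[X1→φ6] = [1, 1, 1]
r1 m[X12→φ5] = [1, 1, 1]
r1 m[X14→φ1] = [1, 1, 1]
r1 m[X14→φ2] = [1, 1, 1]
r1 m[X14→φ3] = [1, 1, 1]
r2 m[φ0→X0] = [9, 8, 6]
r2 m[φ0→X1] = [9, 7, 8]
r2 m[φ1→X1] = [8, 9, 9]
r2 m[φ1→X14] = [8, 9, 3]
r2 m[φ2→X11] = [9, 9, 3]
r2 m[φ2→X14] = [9, 9, 3]
r2 m[φ3→X4] = [8, 6, 5]
r2 m[φ3→X14] = [8, 5, 7]
r2 m[φ4→X4] = [9, 7, 8]
r2 m[φ4→X2] = [7, 5, 9]
r2 m[φ5→X4] = [8, 6, 7]
r2 m[φ5→X12] = [8, 5, 7]
r2 m[φ6→X15] = [9, 7, 9]
r2 m[φ6→X1] = [9, 3, 8]
r2 m[X0→φ0] = [1, 1, 1]
r2 m[X11→φ2] = [1, 1, 1]
r2 m[X15→φ6] = [1, 1, 1]
r2 m[X4→φ3] = [72, 42, 56]
r2 m[X4→φ4] = [64, 36, 35]
r2 m[X4→φ5] = [72, 42, 40]
r2 m[X2→φ4] = [1, 1, 1]
r2 m[X1→φ0] = [72, 27, 72]
r2 m[X1→φ1] = [81, 21, 64]
r2 m[X1→φ6] = [72, 63, 72]
r2 m[X12→φ5] = [1, 1, 1]
r2 m[X14→φ1] = [72, 45, 21]
r2 m[X14→φ2] = [64, 45, 21]
r2 m[X14→φ3] = [72, 81, 9]
r3 m[φ0→X0] = [648, 576, 432]
r3 m[φ0→X1] = [9, 7, 8]
r3 m[φ1→X1] = [576, 504, 432]
r3 m[φ1→X14] = [648, 648, 243]
r3 m[φ2→X11] = [405, 576, 192]
r3 m[φ2→X14] = [9, 9, 3]
r3 m[φ3→X4] = [576, 216, 405]
r3 m[φ3→X14] = [576, 280, 504]
r3 m[φ4→X4] = [9, 7, 8]
r3 m[φ4→X2] = [245, 320, 576]
r3 m[φ5→X4] = [8, 6, 7]
r3 m[φ5→X12] = [576, 360, 504]
r3 m[φ6→X15] = [648, 504, 648]
r3 m[φ6→X1] = [9, 3, 8]
r3 m[X0→φ0] = [1, 1, 1]
r3 m[X11→φ2] = [1, 1, 1]
r3 m[X15→φ6] = [1, 1, 1]
r3 m[X4→φ3] = [72, 42, 56]
r3 m[X4→φ4] = [64, 36, 35]
r3 m[X4→φ5] = [72, 42, 40]
r3 m[X2→φ4] = [1, 1, 1]
r3 m[X1→φ0] = [72, 27, 72]
r3 m[X1→φ1] = [81, 21, 64]
r3 m[X1→φ6] = [72, 63, 72]
r3 m[X12→φ5] = [1, 1, 1]
r3 m[X14→φ1] = [72, 45, 21]
r3 m[X14→φ2] = [64, 45, 21]
r3 m[X14→φ3] = [72, 81, 9]
r4 m[φ0→X0] = [648, 576, 432]
r4 m[φ0→X1] = [9, 7, 8]
r4 m[φ1→X1] = [576, 504, 432]
r4 m[φ1→X14] = [648, 648, 243]
r4 m[φ2→X11] = [405, 576, 192]
r4 m[φ2→X14] = [9, 9, 3]
r4 m[φ3→X4] = [576, 216, 405]
r4 m[φ3→X14] = [576, 280, 504]
r4 m[φ4→X4] = [9, 7, 8]
r4 m[φ4→X2] = [245, 320, 576]
r4 m[φ5→X4] = [8, 6, 7]
r4 m[φ5→X12] = [576, 360, 504]
r4 m[φ6→X15] = [648, 504, 648]
r4 m[φ6→X1] = [9, 3, 8]
r4 m[X0→φ0] = [1, 1, 1]
r4 m[X11→φ2] = [1, 1, 1]
r4 m[X15→φ6] = [1, 1, 1]
r4 m[X4→φ3] = [72, 42, 56]
r4 m[X4→φ4] = [4608, 1296, 2835]
r4 m[X4→φ5] = [5184, 1512, 3240]
r4 m[X2→φ4] = [1, 1, 1]
r4 m[X1→φ0] = [5184, 1512, 3456]
r4 m[X1→φ1] = [81, 21, 64]
r4 m[X1→φ6] = [5184, 3528, 3456]
r4 m[X12→φ5] = [1, 1, 1]
r4 m[X14→φ1] = [5184, 2520, 1512]
r4 m[X14→φ2] = [373248, 181440, 122472]
r4 m[X14→φ3] = [5832, 5832, 729]
r5 m[φ0→X0] = [46656, 31104, 20736]
r5 m[φ0→X1] = [9, 7, 8]
r5 m[φ1→X1] = [41472, 36288, 31104]
r5 m[φ1→X14] = [648, 648, 243]
r5 m[φ2→X11] = [1632960, 3359232, 1119744]
r5 m[φ2→X14] = [9, 9, 3]
r5 m[φ3→X4] = [46656, 17496, 29160]
r5 m[φ3→X14] = [576, 280, 504]
r5 m[φ4→X4] = [9, 7, 8]
r5 m[φ4→X2] = [19845, 23040, 41472]
r5 m[φ5→X4] = [8, 6, 7]
r5 m[φ5→X12] = [41472, 25920, 36288]
r5 m[φ6→X15] = [46656, 25920, 46656]
r5 m[φ6→X1] = [9, 3, 8]
r5 m[X0→φ0] = [1, 1, 1]
r5 m[X11→φ2] = [1, 1, 1]
r5 m[X15→φ6] = [1, 1, 1]
r5 m[X4→φ3] = [72, 42, 56]
r5 m[X4→φ4] = [4608, 1296, 2835]
r5 m[X4→φ5] = [5184, 1512, 3240]
r5 m[X2→φ4] = [1, 1, 1]
r5 m[X1→φ0] = [5184, 1512, 3456]
r5 m[X1→φ1] = [81, 21, 64]
r5 m[X1→φ6] = [5184, 3528, 3456]
r5 m[X12→φ5] = [1, 1, 1]
r5 m[X14→φ1] = [5184, 2520, 1512]
r5 m[X14→φ2] = [373248, 181440, 122472]
r5 m[X14→φ3] = [5832, 5832, 729]
r6 m[φ0→X0] = [46656, 31104, 20736]
r6 m[φ0→X1] = [9, 7, 8]
r6 m[φ1→X1] = [41472, 36288, 31104]
r6 m[φ1→X14] = [648, 648, 243]
r6 m[φ2→X11] = [1632960, 3359232, 1119744]
r6 m[φ2→X14] = [9, 9, 3]
r6 m[φ3→X4] = [46656, 17496, 29160]
r6 m[φ3→X14] = [576, 280, 504]
r6 m[φ4→X4] = [9, 7, 8]
r6 m[φ4→X2] = [19845, 23040, 41472]
r6 m[φ5→X4] = [8, 6, 7]
r6 m[φ5→X12] = [41472, 25920, 36288]
r6 m[φ6→X15] = [46656, 25920, 46656]
r6 m[φ6→X1] = [9, 3, 8]
r6 m[X0→φ0] = [1, 1, 1]
r6 m[X11→φ2] = [1, 1, 1]
r6 m[X15→φ6] = [1, 1, 1]
r6 m[X4→φ3] = [72, 42, 56]
r6 m[X4→φ4] = [373248, 104976, 204120]
r6 m[X4→φ5] = [419904, 122472, 233280]
r6 m[X2→φ4] = [1, 1, 1]
r6 m[X1→φ0] = [373248, 108864, 248832]
r6 m[X1→φ1] = [81, 21, 64]
r6 m[X1→φ6] = [373248, 254016, 248832]
r6 m[X12→φ5] = [1, 1, 1]
r6 m[X14→φ1] = [5184, 2520, 1512]
r6 m[X14→φ2] = [373248, 181440, 122472]
r6 m[X14→φ3] = [5832, 5832, 729]
r7 m[φ0→X0] = [3359232, 2239488, 1492992]
r7 m[φ0→X1] = [9, 7, 8]
r7 m[φ1→X1] = [41472, 36288, 31104]
r7 m[φ1→X14] = [648, 648, 243]
r7 m[φ2→X11] = [1632960, 3359232, 1119744]
r7 m[φ2→X14] = [9, 9, 3]
r7 m[φ3→X4] = [46656, 17496, 29160]
r7 m[φ3→X14] = [576, 280, 504]
r7 m[φ4→X4] = [9, 7, 8]
r7 m[φ4→X2] = [1428840, 1866240, 3359232]
r7 m[φ5→X4] = [8, 6, 7]
r7 m[φ5→X12] = [3359232, 2099520, 2939328]
r7 m[φ6→X15] = [3359232, 1866240, 3359232]
r7 m[φ6→X1] = [9, 3, 8]
r7 m[X0→φ0] = [1, 1, 1]
r7 m[X11→φ2] = [1, 1, 1]
r7 m[X15→φ6] = [1, 1, 1]
r7 m[X4→φ3] = [72, 42, 56]
r7 m[X4→φ4] = [373248, 104976, 204120]
r7 m[X4→φ5] = [419904, 122472, 233280]
r7 m[X2→φ4] = [1, 1, 1]
r7 m[X1→φ0] = [373248, 108864, 248832]
r7 m[X1→φ1] = [81, 21, 64]
r7 m[X1→φ6] = [373248, 254016, 248832]
r7 m[X12→φ5] = [1, 1, 1]
r7 m[X14→φ1] = [5184, 2520, 1512]
r7 m[X14→φ2] = [373248, 181440, 122472]
r7 m[X14→φ3] = [5832, 5832, 729]
r8 m[φ0→X0] = [3359232, 2239488, 1492992]
r8 m[φ0→X1] = [9, 7, 8]
r8 m[φ1→X1] = [41472, 36288, 31104]
r8 m[φ1→X14] = [648, 648, 243]
r8 m[φ2→X11] = [1632960, 3359232, 1119744]
r8 m[φ2→X14] = [9, 9, 3]
r8 m[φ3→X4] = [46656, 17496, 29160]
r8 m[φ3→X14] = [576, 280, 504]
r8 m[φ4→X4] = [9, 7, 8]
r8 m[φ4→X2] = [1428840, 1866240, 3359232]
r8 m[φ5→X4] = [8, 6, 7]
r8 m[φ5→X12] = [3359232, 2099520, 2939328]
r8 m[φ6→X15] = [3359232, 1866240, 3359232]
r8 m[φ6→X1] = [9, 3, 8]
r8 m[X0→φ0] = [1, 1, 1]
r8 m[X11→φ2] = [1, 1, 1]
r8 m[X15→φ6] = [1, 1, 1]
r8 m[X4→φ3] = [72, 42, 56]
r8 m[X4→φ4] = [373248, 104976, 204120]
r8 m[X4→φ5] = [419904, 122472, 233280]
r8 m[X2→φ4] = [1, 1, 1]
r8 m[X1→φ0] = [373248, 108864, 248832]
r8 m[X1→φ1] = [81, 21, 64]
r8 m[X1→φ6] = [373248, 254016, 248832]
r8 m[X12→φ5] = [1, 1, 1]
r8 m[X14→φ1] = [5184, 2520, 1512]
r8 m[X14→φ2] = [373248, 181440, 122472]
r8 m[X14→φ3] = [5832, 5832, 729]
fixed point reached at round 8
b[X12] = ⊗ incoming = [3359232, 2099520, 2939328]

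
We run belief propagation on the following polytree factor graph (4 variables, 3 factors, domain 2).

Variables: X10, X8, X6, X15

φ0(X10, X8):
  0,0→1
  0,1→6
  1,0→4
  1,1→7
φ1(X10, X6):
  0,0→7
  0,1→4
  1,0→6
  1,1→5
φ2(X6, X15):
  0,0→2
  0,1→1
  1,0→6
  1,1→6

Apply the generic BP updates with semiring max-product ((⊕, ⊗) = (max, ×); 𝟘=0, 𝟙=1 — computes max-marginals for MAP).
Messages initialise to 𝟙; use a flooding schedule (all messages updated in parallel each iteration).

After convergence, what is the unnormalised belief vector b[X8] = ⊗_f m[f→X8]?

b[X8] = [120, 210]

init: all messages = 𝟙 over 2 values
r1 m[φ0→X10] = [6, 7]
r1 m[φ0→X8] = [4, 7]
r1 m[φ1→X10] = [7, 6]
r1 m[φ1→X6] = [7, 5]
r1 m[φ2→X6] = [2, 6]
r1 m[φ2→X15] = [6, 6]
r1 m[X10→φ0] = [1, 1]
r1 m[X10→φ1] = [1, 1]
r1 m[X8→φ0] = [1, 1]
r1 m[X6→φ1] = [1, 1]
r1 m[X6→φ2] = [1, 1]
r1 m[X15→φ2] = [1, 1]
r2 m[φ0→X10] = [6, 7]
r2 m[φ0→X8] = [4, 7]
r2 m[φ1→X10] = [7, 6]
r2 m[φ1→X6] = [7, 5]
r2 m[φ2→X6] = [2, 6]
r2 m[φ2→X15] = [6, 6]
r2 m[X10→φ0] = [7, 6]
r2 m[X10→φ1] = [6, 7]
r2 m[X8→φ0] = [1, 1]
r2 m[X6→φ1] = [2, 6]
r2 m[X6→φ2] = [7, 5]
r2 m[X15→φ2] = [1, 1]
r3 m[φ0→X10] = [6, 7]
r3 m[φ0→X8] = [24, 42]
r3 m[φ1→X10] = [24, 30]
r3 m[φ1→X6] = [42, 35]
r3 m[φ2→X6] = [2, 6]
r3 m[φ2→X15] = [30, 30]
r3 m[X10→φ0] = [7, 6]
r3 m[X10→φ1] = [6, 7]
r3 m[X8→φ0] = [1, 1]
r3 m[X6→φ1] = [2, 6]
r3 m[X6→φ2] = [7, 5]
r3 m[X15→φ2] = [1, 1]
r4 m[φ0→X10] = [6, 7]
r4 m[φ0→X8] = [24, 42]
r4 m[φ1→X10] = [24, 30]
r4 m[φ1→X6] = [42, 35]
r4 m[φ2→X6] = [2, 6]
r4 m[φ2→X15] = [30, 30]
r4 m[X10→φ0] = [24, 30]
r4 m[X10→φ1] = [6, 7]
r4 m[X8→φ0] = [1, 1]
r4 m[X6→φ1] = [2, 6]
r4 m[X6→φ2] = [42, 35]
r4 m[X15→φ2] = [1, 1]
r5 m[φ0→X10] = [6, 7]
r5 m[φ0→X8] = [120, 210]
r5 m[φ1→X10] = [24, 30]
r5 m[φ1→X6] = [42, 35]
r5 m[φ2→X6] = [2, 6]
r5 m[φ2→X15] = [210, 210]
r5 m[X10→φ0] = [24, 30]
r5 m[X10→φ1] = [6, 7]
r5 m[X8→φ0] = [1, 1]
r5 m[X6→φ1] = [2, 6]
r5 m[X6→φ2] = [42, 35]
r5 m[X15→φ2] = [1, 1]
r6 m[φ0→X10] = [6, 7]
r6 m[φ0→X8] = [120, 210]
r6 m[φ1→X10] = [24, 30]
r6 m[φ1→X6] = [42, 35]
r6 m[φ2→X6] = [2, 6]
r6 m[φ2→X15] = [210, 210]
r6 m[X10→φ0] = [24, 30]
r6 m[X10→φ1] = [6, 7]
r6 m[X8→φ0] = [1, 1]
r6 m[X6→φ1] = [2, 6]
r6 m[X6→φ2] = [42, 35]
r6 m[X15→φ2] = [1, 1]
fixed point reached at round 6
b[X8] = ⊗ incoming = [120, 210]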